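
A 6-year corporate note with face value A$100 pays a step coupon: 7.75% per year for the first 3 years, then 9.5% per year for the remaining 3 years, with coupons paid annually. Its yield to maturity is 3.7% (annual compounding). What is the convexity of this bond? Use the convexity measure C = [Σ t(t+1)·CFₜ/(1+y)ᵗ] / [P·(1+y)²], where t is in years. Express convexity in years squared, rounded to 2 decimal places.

With y = 0.037:
  t   CF        PV=CF/(1+0.037)^t    t·PV        t(t+1)·PV
  1         7.75         7.4735         7.4735          14.9470
  2         7.75         7.2068        14.4137          43.2410
  3         7.75         6.9497        20.8491          83.3963
  4         9.50         8.2150        32.8601         164.3004
  5         9.50         7.9219        39.6095         237.6573
  6       109.50        88.0525       528.3149       3,698.2041
  Σ                    125.8194       643.5207       4,241.7459
P = 125.8194.
Convexity = Σ t(t+1)·PV / [P·(1+y)²] = 4,241.7459 / (125.8194 × 1.075369) = 31.35014.

31.35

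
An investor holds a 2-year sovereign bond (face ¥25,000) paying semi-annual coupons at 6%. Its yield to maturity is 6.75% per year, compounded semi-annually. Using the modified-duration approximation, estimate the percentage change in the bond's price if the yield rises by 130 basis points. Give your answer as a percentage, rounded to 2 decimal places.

Periodic yield y = 0.03375. Modified duration first:
  t   CF        PV=CF/(1+0.03375)^t    t·PV
  1       750.00       725.5139       725.5139
  2       750.00       701.8272     1,403.6545
  3       750.00       678.9139     2,036.7417
  4    25,750.00    22,548.3695    90,193.4780
  Σ                 24,654.6245    94,359.3881
P = 24,654.6245; D_Mac = 3.82725 half-year periods = 1.91362 yrs; D_mod = 1.91362/(1+0.03375) = 1.85115 yrs.
ΔP/P ≈ -D_mod · Δy = -1.85115 × (+0.013) = -0.024065 = -2.4065%.

-2.41%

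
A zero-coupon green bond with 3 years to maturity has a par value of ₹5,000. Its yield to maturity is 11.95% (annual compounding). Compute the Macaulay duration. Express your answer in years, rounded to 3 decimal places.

3.000 years

A zero-coupon bond has a single cash flow at maturity, so its Macaulay duration equals its maturity: 3 years.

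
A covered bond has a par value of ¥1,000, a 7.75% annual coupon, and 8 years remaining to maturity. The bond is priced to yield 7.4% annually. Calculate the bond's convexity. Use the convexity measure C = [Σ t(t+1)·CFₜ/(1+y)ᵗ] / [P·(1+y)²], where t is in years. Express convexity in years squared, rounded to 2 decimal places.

44.74

With y = 0.074:
  t   CF        PV=CF/(1+0.074)^t    t·PV        t(t+1)·PV
  1        77.50        72.1601        72.1601         144.3203
  2        77.50        67.1882       134.3764         403.1293
  3        77.50        62.5589       187.6766         750.7064
  4        77.50        58.2485       232.9939       1,164.9695
  5        77.50        54.2351       271.1754       1,627.0524
  6        77.50        50.4982       302.9893       2,120.9250
  7        77.50        47.0188       329.1317       2,633.0540
  8     1,077.50       608.6716     4,869.3727      43,824.3541
  Σ                  1,020.5794     6,399.8762      52,668.5111
P = 1,020.5794.
Convexity = Σ t(t+1)·PV / [P·(1+y)²] = 52,668.5111 / (1,020.5794 × 1.153476) = 44.73997.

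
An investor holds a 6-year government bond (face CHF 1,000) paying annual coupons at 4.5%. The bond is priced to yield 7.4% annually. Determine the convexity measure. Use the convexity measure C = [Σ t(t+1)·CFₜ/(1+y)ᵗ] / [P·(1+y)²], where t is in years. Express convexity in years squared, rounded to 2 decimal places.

With y = 0.074:
  t   CF        PV=CF/(1+0.074)^t    t·PV        t(t+1)·PV
  1        45.00        41.8994        41.8994          83.7989
  2        45.00        39.0125        78.0250         234.0751
  3        45.00        36.3245       108.9735         435.8940
  4        45.00        33.8217       135.2868         676.4339
  5        45.00        31.4913       157.4567         944.7401
  6     1,045.00       680.9114     4,085.4684      28,598.2786
  Σ                    863.4609     4,607.1098      30,973.2207
P = 863.4609.
Convexity = Σ t(t+1)·PV / [P·(1+y)²] = 30,973.2207 / (863.4609 × 1.153476) = 31.09819.

31.10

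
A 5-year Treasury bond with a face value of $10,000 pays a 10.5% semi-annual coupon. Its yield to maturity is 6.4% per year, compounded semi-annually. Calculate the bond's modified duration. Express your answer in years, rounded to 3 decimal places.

3.974 years

Periodic yield y = 0.032. First find Macaulay duration:
  t   CF        PV=CF/(1+0.032)^t    t·PV
  1       525.00       508.7209       508.7209
  2       525.00       492.9466       985.8933
  3       525.00       477.6615     1,432.9844
  4       525.00       462.8503     1,851.4010
  5       525.00       448.4983     2,242.4916
  6       525.00       434.5914     2,607.5484
  7       525.00       421.1157     2,947.8098
  8       525.00       408.0578     3,264.4627
  9       525.00       395.4049     3,558.6439
  10   10,525.00     7,681.1303    76,811.3029
  Σ                 11,730.9777    96,211.2589
P = 11,730.9777; Macaulay duration = 96,211.2589 / 11,730.9777 = 8.20147 half-year periods = 4.10073 years.
Modified duration = D_Mac / (1 + y) = 4.10073 / 1.032 = 3.97358 years.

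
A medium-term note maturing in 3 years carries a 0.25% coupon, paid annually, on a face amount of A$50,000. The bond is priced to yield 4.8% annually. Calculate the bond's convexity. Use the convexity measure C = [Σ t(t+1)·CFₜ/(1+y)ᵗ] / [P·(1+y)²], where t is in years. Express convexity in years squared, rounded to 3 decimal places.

10.887

With y = 0.048:
  t   CF        PV=CF/(1+0.048)^t    t·PV        t(t+1)·PV
  1       125.00       119.2748       119.2748         238.5496
  2       125.00       113.8118       227.6237         682.8710
  3    50,125.00    43,548.2330   130,644.6989     522,578.7957
  Σ                 43,781.3196   130,991.5974     523,500.2164
P = 43,781.3196.
Convexity = Σ t(t+1)·PV / [P·(1+y)²] = 523,500.2164 / (43,781.3196 × 1.098304) = 10.88693.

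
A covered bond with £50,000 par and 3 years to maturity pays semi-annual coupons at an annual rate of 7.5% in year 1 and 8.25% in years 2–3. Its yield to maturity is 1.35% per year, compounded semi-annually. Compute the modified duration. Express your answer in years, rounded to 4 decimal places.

2.7406 years

Periodic yield y = 0.00675. First find Macaulay duration:
  t   CF        PV=CF/(1+0.00675)^t    t·PV
  1     1,875.00     1,862.4286     1,862.4286
  2     1,875.00     1,849.9415     3,699.8830
  3     2,062.50     2,021.2919     6,063.8758
  4     2,062.50     2,007.7397     8,030.9588
  5     2,062.50     1,994.2783     9,971.3915
  6    52,062.50    50,002.8996   300,017.3975
  Σ                 59,738.5796   329,645.9352
P = 59,738.5796; Macaulay duration = 329,645.9352 / 59,738.5796 = 5.51814 half-year periods = 2.75907 years.
Modified duration = D_Mac / (1 + y) = 2.75907 / 1.00675 = 2.74057 years.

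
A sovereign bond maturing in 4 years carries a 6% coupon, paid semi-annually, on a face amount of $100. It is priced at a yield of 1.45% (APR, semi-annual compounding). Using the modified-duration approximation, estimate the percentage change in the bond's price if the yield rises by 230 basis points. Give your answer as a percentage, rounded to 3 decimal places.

Periodic yield y = 0.00725. Modified duration first:
  t   CF        PV=CF/(1+0.00725)^t    t·PV
  1         3.00         2.9784         2.9784
  2         3.00         2.9570         5.9139
  3         3.00         2.9357         8.8071
  4         3.00         2.9146        11.6582
  5         3.00         2.8936        14.4679
  6         3.00         2.8727        17.2365
  7         3.00         2.8521        19.9645
  8       103.00        97.2163       777.7303
  Σ                    117.6203       858.7568
P = 117.6203; D_Mac = 7.30109 half-year periods = 3.65055 yrs; D_mod = 3.65055/(1+0.00725) = 3.62427 yrs.
ΔP/P ≈ -D_mod · Δy = -3.62427 × (+0.023) = -0.083358 = -8.3358%.

-8.336%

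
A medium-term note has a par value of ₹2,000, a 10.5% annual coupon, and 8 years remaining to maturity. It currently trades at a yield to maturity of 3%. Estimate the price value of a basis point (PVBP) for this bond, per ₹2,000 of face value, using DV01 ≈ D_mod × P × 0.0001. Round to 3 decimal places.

Periodic yield y = 0.03.
  t   CF        PV=CF/(1+0.03)^t    t·PV
  1       210.00       203.8835       203.8835
  2       210.00       197.9451       395.8903
  3       210.00       192.1797       576.5392
  4       210.00       186.5823       746.3291
  5       210.00       181.1478       905.7392
  6       210.00       175.8717     1,055.2302
  7       210.00       170.7492     1,195.2445
  8     2,210.00     1,744.5944    13,956.7553
  Σ                  3,052.9538    19,035.6113
P = 3,052.9538; D_Mac = 6.23515 yrs; D_mod = 6.05354 yrs.
DV01 ≈ 6.05354 × 3,052.9538 × 0.0001 = 1.848118.

₹1.848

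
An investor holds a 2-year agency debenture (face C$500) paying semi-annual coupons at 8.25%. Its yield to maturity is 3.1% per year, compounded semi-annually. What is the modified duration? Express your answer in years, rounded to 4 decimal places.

1.8614 years

Periodic yield y = 0.0155. First find Macaulay duration:
  t   CF        PV=CF/(1+0.0155)^t    t·PV
  1       20.625        20.3102        20.3102
  2       20.625        20.0002        40.0004
  3       20.625        19.6949        59.0848
  4      520.625       489.5593     1,958.2372
  Σ                    549.5646     2,077.6325
P = 549.5646; Macaulay duration = 2,077.6325 / 549.5646 = 3.78051 half-year periods = 1.89025 years.
Modified duration = D_Mac / (1 + y) = 1.89025 / 1.0155 = 1.86140 years.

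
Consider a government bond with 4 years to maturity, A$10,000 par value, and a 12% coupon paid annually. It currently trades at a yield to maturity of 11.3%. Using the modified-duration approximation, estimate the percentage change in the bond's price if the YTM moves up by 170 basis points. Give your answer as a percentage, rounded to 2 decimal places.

Periodic yield y = 0.113. Modified duration first:
  t   CF        PV=CF/(1+0.113)^t    t·PV
  1     1,200.00     1,078.1671     1,078.1671
  2     1,200.00       968.7036     1,937.4072
  3     1,200.00       870.3536     2,611.0609
  4    11,200.00     7,298.5631    29,194.2523
  Σ                 10,215.7874    34,820.8876
P = 10,215.7874; D_Mac = 3.40854 yrs; D_mod = 3.40854/(1+0.113) = 3.06248 yrs.
ΔP/P ≈ -D_mod · Δy = -3.06248 × (+0.017) = -0.052062 = -5.2062%.

-5.21%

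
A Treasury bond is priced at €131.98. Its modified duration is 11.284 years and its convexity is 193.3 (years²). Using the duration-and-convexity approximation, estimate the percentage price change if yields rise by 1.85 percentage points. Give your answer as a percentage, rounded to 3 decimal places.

Duration effect: -D_mod·Δy = -11.284 × (+0.0185) = -0.208754
Convexity effect: ½·C·(Δy)² = 0.5 × 193.3 × (0.0185)² = +0.0330784625
ΔP/P ≈ -0.208754 + 0.0330784625 = -0.1756755375
= -17.56755375%.

-17.568%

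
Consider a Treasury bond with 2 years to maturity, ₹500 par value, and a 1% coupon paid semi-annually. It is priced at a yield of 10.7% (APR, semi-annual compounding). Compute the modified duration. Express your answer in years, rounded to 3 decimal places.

1.883 years

Periodic yield y = 0.0535. First find Macaulay duration:
  t   CF        PV=CF/(1+0.0535)^t    t·PV
  1         2.50         2.3730         2.3730
  2         2.50         2.2525         4.5051
  3         2.50         2.1381         6.4144
  4       502.50       407.9415     1,631.7661
  Σ                    414.7052     1,645.0586
P = 414.7052; Macaulay duration = 1,645.0586 / 414.7052 = 3.96681 half-year periods = 1.98341 years.
Modified duration = D_Mac / (1 + y) = 1.98341 / 1.0535 = 1.88268 years.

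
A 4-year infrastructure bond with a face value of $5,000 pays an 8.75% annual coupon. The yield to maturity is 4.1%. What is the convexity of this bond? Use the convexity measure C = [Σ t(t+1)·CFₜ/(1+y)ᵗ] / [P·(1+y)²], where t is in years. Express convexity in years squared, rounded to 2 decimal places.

15.88

With y = 0.041:
  t   CF        PV=CF/(1+0.041)^t    t·PV        t(t+1)·PV
  1       437.50       420.2690       420.2690         840.5379
  2       437.50       403.7166       807.4332       2,422.2996
  3       437.50       387.8161     1,163.4484       4,653.7936
  4     5,437.50     4,630.1638    18,520.6551      92,603.2753
  Σ                  5,841.9655    20,911.8056     100,519.9064
P = 5,841.9655.
Convexity = Σ t(t+1)·PV / [P·(1+y)²] = 100,519.9064 / (5,841.9655 × 1.083681) = 15.87785.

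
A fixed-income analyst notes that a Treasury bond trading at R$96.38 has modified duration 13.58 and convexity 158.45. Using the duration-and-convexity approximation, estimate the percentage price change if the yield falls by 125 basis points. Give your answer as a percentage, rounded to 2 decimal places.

Duration effect: -D_mod·Δy = -13.58 × (-0.0125) = +0.169750
Convexity effect: ½·C·(Δy)² = 0.5 × 158.45 × (-0.0125)² = +0.01237890625
ΔP/P ≈ +0.169750 + 0.01237890625 = +0.18212890625
= +18.212890625%.

+18.21%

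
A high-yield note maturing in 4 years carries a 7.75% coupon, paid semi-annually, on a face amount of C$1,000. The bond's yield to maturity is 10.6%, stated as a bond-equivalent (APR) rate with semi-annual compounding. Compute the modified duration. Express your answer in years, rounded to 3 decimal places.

3.311 years

Periodic yield y = 0.053. First find Macaulay duration:
  t   CF        PV=CF/(1+0.053)^t    t·PV
  1        38.75        36.7996        36.7996
  2        38.75        34.9474        69.8948
  3        38.75        33.1884        99.5653
  4        38.75        31.5180       126.0719
  5        38.75        29.9316       149.6580
  6        38.75        28.4251       170.5504
  7        38.75        26.9944       188.9606
  8     1,038.75       687.2015     5,497.6116
  Σ                    909.0059     6,339.1121
P = 909.0059; Macaulay duration = 6,339.1121 / 909.0059 = 6.97368 half-year periods = 3.48684 years.
Modified duration = D_Mac / (1 + y) = 3.48684 / 1.053 = 3.31134 years.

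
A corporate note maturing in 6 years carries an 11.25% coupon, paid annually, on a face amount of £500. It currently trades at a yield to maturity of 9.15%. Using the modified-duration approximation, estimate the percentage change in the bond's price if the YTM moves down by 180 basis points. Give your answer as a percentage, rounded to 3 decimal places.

+7.808%

Periodic yield y = 0.0915. Modified duration first:
  t   CF        PV=CF/(1+0.0915)^t    t·PV
  1        56.25        51.5346        51.5346
  2        56.25        47.2145        94.4289
  3        56.25        43.2565       129.7695
  4        56.25        39.6303       158.5213
  5        56.25        36.3081       181.5406
  6       556.25       328.9483     1,973.6895
  Σ                    546.8922     2,589.4844
P = 546.8922; D_Mac = 4.73491 yrs; D_mod = 4.73491/(1+0.0915) = 4.33798 yrs.
ΔP/P ≈ -D_mod · Δy = -4.33798 × (-0.018) = +0.078084 = +7.8084%.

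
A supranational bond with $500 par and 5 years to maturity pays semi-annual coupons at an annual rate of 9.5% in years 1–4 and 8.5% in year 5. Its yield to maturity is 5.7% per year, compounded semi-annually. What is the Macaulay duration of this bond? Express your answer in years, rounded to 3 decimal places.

Periodic yield y = 0.0285. Discount each cash flow and weight by its period:
  t   CF        PV=CF/(1+0.0285)^t    t·PV
  1        23.75        23.0919        23.0919
  2        23.75        22.4520        44.9040
  3        23.75        21.8298        65.4895
  4        23.75        21.2249        84.8998
  5        23.75        20.6368       103.1839
  6        23.75        20.0649       120.3896
  7        23.75        19.5089       136.5625
  8        23.75        18.9683       151.7467
  9        21.25        16.5014       148.5124
  10      521.25       393.5529     3,935.5289
  Σ                    577.8319     4,814.3093
Price P = Σ PV = 577.8319.
Macaulay duration = Σ(t·PV) / P = 4,814.3093 / 577.8319 = 8.33168 half-year periods.
In years: 8.33168 / 2 = 4.16584 years.

4.166 years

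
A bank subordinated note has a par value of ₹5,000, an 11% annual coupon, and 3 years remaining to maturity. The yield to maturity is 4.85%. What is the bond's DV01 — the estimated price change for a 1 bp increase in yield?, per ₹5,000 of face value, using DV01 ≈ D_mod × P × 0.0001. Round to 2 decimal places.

₹1.52

Periodic yield y = 0.0485.
  t   CF        PV=CF/(1+0.0485)^t    t·PV
  1       550.00       524.5589       524.5589
  2       550.00       500.2946     1,000.5892
  3     5,550.00     4,814.9045    14,444.7135
  Σ                  5,839.7580    15,969.8616
P = 5,839.7580; D_Mac = 2.73468 yrs; D_mod = 2.60818 yrs.
DV01 ≈ 2.60818 × 5,839.7580 × 0.0001 = 1.523115.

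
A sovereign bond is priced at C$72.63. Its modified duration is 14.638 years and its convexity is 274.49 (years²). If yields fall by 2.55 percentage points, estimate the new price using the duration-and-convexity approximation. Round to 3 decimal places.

C$106.222

Duration effect: -D_mod·Δy = -14.638 × (-0.0255) = +0.373269
Convexity effect: ½·C·(Δy)² = 0.5 × 274.49 × (-0.0255)² = +0.08924356125
ΔP/P ≈ +0.373269 + 0.08924356125 = +0.46251256125
New price ≈ 72.63 × (1 + 0.46251256125) = 106.2222873235875.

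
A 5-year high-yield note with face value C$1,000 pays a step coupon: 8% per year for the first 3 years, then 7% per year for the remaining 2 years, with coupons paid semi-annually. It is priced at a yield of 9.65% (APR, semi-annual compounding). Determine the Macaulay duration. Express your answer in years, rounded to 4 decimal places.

Periodic yield y = 0.04825. Discount each cash flow and weight by its period:
  t   CF        PV=CF/(1+0.04825)^t    t·PV
  1        40.00        38.1588        38.1588
  2        40.00        36.4024        72.8048
  3        40.00        34.7268       104.1805
  4        40.00        33.1284       132.5136
  5        40.00        31.6035       158.0177
  6        40.00        30.1489       180.8931
  7        35.00        25.1660       176.1619
  8        35.00        24.0076       192.0609
  9        35.00        22.9026       206.1231
  10    1,035.00       646.0879     6,460.8795
  Σ                    922.3330     7,721.7940
Price P = Σ PV = 922.3330.
Macaulay duration = Σ(t·PV) / P = 7,721.7940 / 922.3330 = 8.37202 half-year periods.
In years: 8.37202 / 2 = 4.18601 years.

4.1860 years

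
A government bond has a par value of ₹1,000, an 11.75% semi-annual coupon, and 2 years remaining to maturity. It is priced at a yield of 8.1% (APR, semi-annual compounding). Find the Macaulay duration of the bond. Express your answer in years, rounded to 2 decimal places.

Periodic yield y = 0.0405. Discount each cash flow and weight by its period:
  t   CF        PV=CF/(1+0.0405)^t    t·PV
  1        58.75        56.4632        56.4632
  2        58.75        54.2655       108.5310
  3        58.75        52.1533       156.4598
  4     1,058.75       903.2856     3,613.1424
  Σ                  1,066.1676     3,934.5964
Price P = Σ PV = 1,066.1676.
Macaulay duration = Σ(t·PV) / P = 3,934.5964 / 1,066.1676 = 3.69041 half-year periods.
In years: 3.69041 / 2 = 1.84521 years.

1.85 years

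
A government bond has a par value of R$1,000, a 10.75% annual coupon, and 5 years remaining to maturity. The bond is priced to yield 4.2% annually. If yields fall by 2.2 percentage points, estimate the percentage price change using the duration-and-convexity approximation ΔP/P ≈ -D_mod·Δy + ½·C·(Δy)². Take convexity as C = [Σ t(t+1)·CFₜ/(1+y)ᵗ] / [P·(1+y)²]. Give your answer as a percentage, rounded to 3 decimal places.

+9.467%

With y = 0.042:
  t   CF        PV=CF/(1+0.042)^t    t·PV        t(t+1)·PV
  1       107.50       103.1670       103.1670         206.3340
  2       107.50        99.0086       198.0172         594.0517
  3       107.50        95.0179       285.0536       1,140.2145
  4       107.50        91.1880       364.7519       1,823.7596
  5     1,107.50       901.5818     4,507.9090      27,047.4542
  Σ                  1,289.9633     5,458.8988      30,811.8140
P = 1,289.9633; D_Mac = 4.23182 yrs; D_mod = 4.06125 yrs; C = 21.99908.
Duration effect: -4.06125 × (-0.022) = +0.089348
Convexity effect: 0.5 × 21.99908 × (-0.022)² = +0.0053238
ΔP/P ≈ +0.089348 + 0.0053238 = +0.094671 = +9.4671%.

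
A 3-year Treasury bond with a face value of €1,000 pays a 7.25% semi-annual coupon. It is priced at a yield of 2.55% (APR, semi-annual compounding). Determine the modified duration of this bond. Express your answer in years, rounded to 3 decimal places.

2.733 years

Periodic yield y = 0.01275. First find Macaulay duration:
  t   CF        PV=CF/(1+0.01275)^t    t·PV
  1        36.25        35.7936        35.7936
  2        36.25        35.3430        70.6860
  3        36.25        34.8981       104.6942
  4        36.25        34.4587       137.8348
  5        36.25        34.0249       170.1245
  6     1,036.25       960.3975     5,762.3852
  Σ                  1,134.9158     6,281.5183
P = 1,134.9158; Macaulay duration = 6,281.5183 / 1,134.9158 = 5.53479 half-year periods = 2.76739 years.
Modified duration = D_Mac / (1 + y) = 2.76739 / 1.01275 = 2.73255 years.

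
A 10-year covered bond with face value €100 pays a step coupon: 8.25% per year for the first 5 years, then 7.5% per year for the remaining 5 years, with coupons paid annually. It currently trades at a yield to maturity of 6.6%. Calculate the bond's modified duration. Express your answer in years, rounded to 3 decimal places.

Periodic yield y = 0.066. First find Macaulay duration:
  t   CF        PV=CF/(1+0.066)^t    t·PV
  1         8.25         7.7392         7.7392
  2         8.25         7.2600        14.5201
  3         8.25         6.8106        20.4317
  4         8.25         6.3889        25.5555
  5         8.25         5.9933        29.9666
  6         7.50         5.1111        30.6669
  7         7.50         4.7947        33.5629
  8         7.50         4.4978        35.9827
  9         7.50         4.2194        37.9742
  10      107.50        56.7331       567.3309
  Σ                    109.5481       803.7306
P = 109.5481; Macaulay duration = 803.7306 / 109.5481 = 7.33678 years.
Modified duration = D_Mac / (1 + y) = 7.33678 / 1.066 = 6.88253 years.

6.883 years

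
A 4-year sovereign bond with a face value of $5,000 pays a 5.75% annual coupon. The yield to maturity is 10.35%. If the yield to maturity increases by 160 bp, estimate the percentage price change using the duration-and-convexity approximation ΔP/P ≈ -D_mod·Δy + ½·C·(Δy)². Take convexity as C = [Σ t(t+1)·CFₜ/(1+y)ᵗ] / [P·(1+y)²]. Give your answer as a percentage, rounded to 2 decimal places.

-5.12%

With y = 0.1035:
  t   CF        PV=CF/(1+0.1035)^t    t·PV        t(t+1)·PV
  1       287.50       260.5347       260.5347         521.0693
  2       287.50       236.0985       472.1969       1,416.5908
  3       287.50       213.9542       641.8626       2,567.4505
  4     5,287.50     3,565.8333    14,263.3330      71,316.6650
  Σ                  4,276.4206    15,637.9272      75,821.7757
P = 4,276.4206; D_Mac = 3.65678 yrs; D_mod = 3.31380 yrs; C = 14.56025.
Duration effect: -3.31380 × (+0.016) = -0.053021
Convexity effect: 0.5 × 14.56025 × (0.016)² = +0.0018637
ΔP/P ≈ -0.053021 + 0.0018637 = -0.051157 = -5.1157%.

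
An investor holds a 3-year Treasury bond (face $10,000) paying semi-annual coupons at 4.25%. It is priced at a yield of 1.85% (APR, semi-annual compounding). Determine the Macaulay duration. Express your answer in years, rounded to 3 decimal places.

Periodic yield y = 0.00925. Discount each cash flow and weight by its period:
  t   CF        PV=CF/(1+0.00925)^t    t·PV
  1       212.50       210.5524       210.5524
  2       212.50       208.6226       417.2453
  3       212.50       206.7106       620.1317
  4       212.50       204.8160       819.2640
  5       212.50       202.9388     1,014.6941
  6    10,212.50     9,663.6128    57,981.6769
  Σ                 10,697.2532    61,063.5644
Price P = Σ PV = 10,697.2532.
Macaulay duration = Σ(t·PV) / P = 61,063.5644 / 10,697.2532 = 5.70834 half-year periods.
In years: 5.70834 / 2 = 2.85417 years.

2.854 years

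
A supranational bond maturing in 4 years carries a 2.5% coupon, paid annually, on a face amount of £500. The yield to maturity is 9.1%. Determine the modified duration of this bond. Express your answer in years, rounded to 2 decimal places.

Periodic yield y = 0.091. First find Macaulay duration:
  t   CF        PV=CF/(1+0.091)^t    t·PV
  1        12.50        11.4574        11.4574
  2        12.50        10.5017        21.0034
  3        12.50         9.6258        28.8773
  4       512.50       361.7386     1,446.9544
  Σ                    393.3235     1,508.2926
P = 393.3235; Macaulay duration = 1,508.2926 / 393.3235 = 3.83474 years.
Modified duration = D_Mac / (1 + y) = 3.83474 / 1.091 = 3.51488 years.

3.51 years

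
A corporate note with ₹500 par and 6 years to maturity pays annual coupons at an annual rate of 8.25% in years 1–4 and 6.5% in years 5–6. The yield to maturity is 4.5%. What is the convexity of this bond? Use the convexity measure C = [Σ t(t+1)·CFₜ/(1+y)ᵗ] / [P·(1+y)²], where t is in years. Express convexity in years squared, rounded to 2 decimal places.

30.45

With y = 0.045:
  t   CF        PV=CF/(1+0.045)^t    t·PV        t(t+1)·PV
  1        41.25        39.4737        39.4737          78.9474
  2        41.25        37.7739        75.5477         226.6432
  3        41.25        36.1472       108.4417         433.7668
  4        41.25        34.5907       138.3626         691.8131
  5        32.50        26.0797       130.3983         782.3898
  6       532.50       408.9045     2,453.4269      17,173.9882
  Σ                    582.9696     2,945.6509      19,387.5484
P = 582.9696.
Convexity = Σ t(t+1)·PV / [P·(1+y)²] = 19,387.5484 / (582.9696 × 1.092025) = 30.45401.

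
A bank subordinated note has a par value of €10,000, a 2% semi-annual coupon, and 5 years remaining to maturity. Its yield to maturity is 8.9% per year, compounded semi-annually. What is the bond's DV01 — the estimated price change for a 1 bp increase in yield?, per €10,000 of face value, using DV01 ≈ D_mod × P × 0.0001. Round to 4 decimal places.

Periodic yield y = 0.0445.
  t   CF        PV=CF/(1+0.0445)^t    t·PV
  1       100.00        95.7396        95.7396
  2       100.00        91.6607       183.3214
  3       100.00        87.7556       263.2667
  4       100.00        84.0168       336.0673
  5       100.00        80.4374       402.1868
  6       100.00        77.0104       462.0624
  7       100.00        73.7294       516.1060
  8       100.00        70.5883       564.7060
  9       100.00        67.5809       608.2281
  10   10,100.00     6,534.8697    65,348.6967
  Σ                  7,263.3887    68,780.3810
P = 7,263.3887; D_Mac = 9.46946 half-year periods = 4.73473 yrs; D_mod = 4.53301 yrs.
DV01 ≈ 4.53301 × 7,263.3887 × 0.0001 = 3.292503.

€3.2925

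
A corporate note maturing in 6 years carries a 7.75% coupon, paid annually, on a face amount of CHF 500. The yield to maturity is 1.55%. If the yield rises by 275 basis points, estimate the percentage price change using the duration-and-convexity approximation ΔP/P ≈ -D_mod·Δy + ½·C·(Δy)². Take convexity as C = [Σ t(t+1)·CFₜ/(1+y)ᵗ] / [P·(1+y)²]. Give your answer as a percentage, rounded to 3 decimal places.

-12.745%

With y = 0.0155:
  t   CF        PV=CF/(1+0.0155)^t    t·PV        t(t+1)·PV
  1        38.75        38.1585        38.1585          76.3171
  2        38.75        37.5761        75.1522         225.4567
  3        38.75        37.0026       111.0077         444.0309
  4        38.75        36.4378       145.7511         728.7557
  5        38.75        35.8816       179.4081       1,076.4487
  6       538.75       491.2558     2,947.5350      20,632.7448
  Σ                    676.3125     3,497.0127      23,183.7539
P = 676.3125; D_Mac = 5.17071 yrs; D_mod = 5.09178 yrs; C = 33.24119.
Duration effect: -5.09178 × (+0.0275) = -0.140024
Convexity effect: 0.5 × 33.24119 × (0.0275)² = +0.0125693
ΔP/P ≈ -0.140024 + 0.0125693 = -0.127455 = -12.7455%.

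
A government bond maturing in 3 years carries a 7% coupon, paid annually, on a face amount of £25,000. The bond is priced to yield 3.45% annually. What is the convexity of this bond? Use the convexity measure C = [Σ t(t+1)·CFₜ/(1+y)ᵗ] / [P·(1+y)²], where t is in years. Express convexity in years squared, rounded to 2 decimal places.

10.30

With y = 0.0345:
  t   CF        PV=CF/(1+0.0345)^t    t·PV        t(t+1)·PV
  1     1,750.00     1,691.6385     1,691.6385       3,383.2769
  2     1,750.00     1,635.2233     3,270.4465       9,811.3396
  3    26,750.00    24,161.9678    72,485.9034     289,943.6137
  Σ                 27,488.8295    77,447.9884     303,138.2303
P = 27,488.8295.
Convexity = Σ t(t+1)·PV / [P·(1+y)²] = 303,138.2303 / (27,488.8295 × 1.070190) = 10.30442.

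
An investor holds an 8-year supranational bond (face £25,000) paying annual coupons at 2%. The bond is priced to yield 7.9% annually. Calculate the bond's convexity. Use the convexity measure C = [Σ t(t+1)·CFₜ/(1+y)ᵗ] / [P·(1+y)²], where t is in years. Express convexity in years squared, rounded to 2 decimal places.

With y = 0.079:
  t   CF        PV=CF/(1+0.079)^t    t·PV        t(t+1)·PV
  1       500.00       463.3920       463.3920         926.7841
  2       500.00       429.4643       858.9287       2,576.7861
  3       500.00       398.0207     1,194.0621       4,776.2485
  4       500.00       368.8792     1,475.5170       7,377.5850
  5       500.00       341.8714     1,709.3570      10,256.1422
  6       500.00       316.8410     1,901.0458      13,307.3208
  7       500.00       293.6432     2,055.5021      16,444.0171
  8    25,500.00    13,879.3339   111,034.6710     999,312.0387
  Σ                 16,491.4457   120,692.4758   1,054,976.9225
P = 16,491.4457.
Convexity = Σ t(t+1)·PV / [P·(1+y)²] = 1,054,976.9225 / (16,491.4457 × 1.164241) = 54.94667.

54.95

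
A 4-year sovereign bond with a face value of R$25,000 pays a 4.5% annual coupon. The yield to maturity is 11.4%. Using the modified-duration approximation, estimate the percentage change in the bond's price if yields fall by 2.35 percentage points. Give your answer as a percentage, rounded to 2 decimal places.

+7.83%

Periodic yield y = 0.114. Modified duration first:
  t   CF        PV=CF/(1+0.114)^t    t·PV
  1     1,125.00     1,009.8743     1,009.8743
  2     1,125.00       906.5299     1,813.0598
  3     1,125.00       813.7611     2,441.2834
  4    26,125.00    16,963.5028    67,854.0113
  Σ                 19,693.6682    73,118.2289
P = 19,693.6682; D_Mac = 3.71278 yrs; D_mod = 3.71278/(1+0.114) = 3.33284 yrs.
ΔP/P ≈ -D_mod · Δy = -3.33284 × (-0.0235) = +0.078322 = +7.8322%.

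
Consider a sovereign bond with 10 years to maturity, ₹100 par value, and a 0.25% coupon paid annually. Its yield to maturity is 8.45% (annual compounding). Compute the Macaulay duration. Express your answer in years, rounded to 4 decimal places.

Periodic yield y = 0.0845. Discount each cash flow and weight by its year:
  t   CF        PV=CF/(1+0.0845)^t    t·PV
  1         0.25         0.2305         0.2305
  2         0.25         0.2126         0.4251
  3         0.25         0.1960         0.5880
  4         0.25         0.1807         0.7229
  5         0.25         0.1666         0.8332
  6         0.25         0.1537         0.9220
  7         0.25         0.1417         0.9918
  8         0.25         0.1306         1.0452
  9         0.25         0.1205         1.0842
  10      100.25        44.5440       445.4396
  Σ                     46.0769       452.2825
Price P = Σ PV = 46.0769.
Macaulay duration = Σ(t·PV) / P = 452.2825 / 46.0769 = 9.81583 years.

9.8158 years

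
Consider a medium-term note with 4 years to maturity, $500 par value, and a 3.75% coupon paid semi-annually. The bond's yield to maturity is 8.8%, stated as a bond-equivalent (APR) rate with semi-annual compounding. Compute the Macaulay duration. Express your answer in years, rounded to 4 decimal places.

Periodic yield y = 0.044. Discount each cash flow and weight by its period:
  t   CF        PV=CF/(1+0.044)^t    t·PV
  1        9.375         8.9799         8.9799
  2        9.375         8.6014        17.2028
  3        9.375         8.2389        24.7167
  4        9.375         7.8917        31.5667
  5        9.375         7.5591        37.7954
  6        9.375         7.2405        43.4430
  7        9.375         6.9353        48.5474
  8      509.375       360.9389     2,887.5108
  Σ                    416.3857     3,099.7628
Price P = Σ PV = 416.3857.
Macaulay duration = Σ(t·PV) / P = 3,099.7628 / 416.3857 = 7.44445 half-year periods.
In years: 7.44445 / 2 = 3.72223 years.

3.7222 years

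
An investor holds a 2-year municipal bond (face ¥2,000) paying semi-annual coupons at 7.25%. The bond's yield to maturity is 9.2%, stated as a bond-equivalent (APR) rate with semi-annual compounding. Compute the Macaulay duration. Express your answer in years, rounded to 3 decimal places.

1.895 years

Periodic yield y = 0.046. Discount each cash flow and weight by its period:
  t   CF        PV=CF/(1+0.046)^t    t·PV
  1        72.50        69.3117        69.3117
  2        72.50        66.2635       132.5271
  3        72.50        63.3495       190.0484
  4     2,072.50     1,731.2819     6,925.1278
  Σ                  1,930.2066     7,317.0149
Price P = Σ PV = 1,930.2066.
Macaulay duration = Σ(t·PV) / P = 7,317.0149 / 1,930.2066 = 3.79079 half-year periods.
In years: 3.79079 / 2 = 1.89540 years.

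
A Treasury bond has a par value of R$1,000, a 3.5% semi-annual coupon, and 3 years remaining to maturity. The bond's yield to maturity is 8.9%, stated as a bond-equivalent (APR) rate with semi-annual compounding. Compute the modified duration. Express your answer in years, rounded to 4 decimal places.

2.7401 years

Periodic yield y = 0.0445. First find Macaulay duration:
  t   CF        PV=CF/(1+0.0445)^t    t·PV
  1        17.50        16.7544        16.7544
  2        17.50        16.0406        32.0812
  3        17.50        15.3572        46.0717
  4        17.50        14.7029        58.8118
  5        17.50        14.0765        70.3827
  6     1,017.50       783.5807     4,701.4844
  Σ                    860.5125     4,925.5862
P = 860.5125; Macaulay duration = 4,925.5862 / 860.5125 = 5.72401 half-year periods = 2.86201 years.
Modified duration = D_Mac / (1 + y) = 2.86201 / 1.0445 = 2.74007 years.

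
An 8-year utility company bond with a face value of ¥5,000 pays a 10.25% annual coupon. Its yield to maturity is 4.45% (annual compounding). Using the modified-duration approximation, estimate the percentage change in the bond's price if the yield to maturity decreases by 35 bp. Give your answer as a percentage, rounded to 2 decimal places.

+2.07%

Periodic yield y = 0.0445. Modified duration first:
  t   CF        PV=CF/(1+0.0445)^t    t·PV
  1       512.50       490.6654       490.6654
  2       512.50       469.7610       939.5220
  3       512.50       449.7473     1,349.2418
  4       512.50       430.5862     1,722.3447
  5       512.50       412.2414     2,061.2072
  6       512.50       394.6783     2,368.0696
  7       512.50       377.8633     2,645.0434
  8     5,512.50     3,891.1776    31,129.4204
  Σ                  6,916.7205    42,705.5146
P = 6,916.7205; D_Mac = 6.17424 yrs; D_mod = 6.17424/(1+0.0445) = 5.91120 yrs.
ΔP/P ≈ -D_mod · Δy = -5.91120 × (-0.0035) = +0.020689 = +2.0689%.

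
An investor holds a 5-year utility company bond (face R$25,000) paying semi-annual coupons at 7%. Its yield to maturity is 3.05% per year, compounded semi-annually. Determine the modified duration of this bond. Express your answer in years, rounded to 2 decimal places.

Periodic yield y = 0.01525. First find Macaulay duration:
  t   CF        PV=CF/(1+0.01525)^t    t·PV
  1       875.00       861.8567       861.8567
  2       875.00       848.9108     1,697.8216
  3       875.00       836.1594     2,508.4781
  4       875.00       823.5995     3,294.3979
  5       875.00       811.2282     4,056.1412
  6       875.00       799.0428     4,794.2570
  7       875.00       787.0405     5,509.2833
  8       875.00       775.2184     6,201.7471
  9       875.00       763.5739     6,872.1650
  10   25,875.00    22,240.7986   222,407.9857
  Σ                 29,547.4287   258,204.1337
P = 29,547.4287; Macaulay duration = 258,204.1337 / 29,547.4287 = 8.73863 half-year periods = 4.36932 years.
Modified duration = D_Mac / (1 + y) = 4.36932 / 1.01525 = 4.30369 years.

4.30 years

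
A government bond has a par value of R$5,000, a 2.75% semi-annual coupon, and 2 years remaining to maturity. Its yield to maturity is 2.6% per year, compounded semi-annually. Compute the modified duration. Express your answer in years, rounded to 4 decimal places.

1.9346 years

Periodic yield y = 0.013. First find Macaulay duration:
  t   CF        PV=CF/(1+0.013)^t    t·PV
  1        68.75        67.8677        67.8677
  2        68.75        66.9968       133.9935
  3        68.75        66.1370       198.4109
  4     5,068.75     4,813.5234    19,254.0937
  Σ                  5,014.5249    19,654.3659
P = 5,014.5249; Macaulay duration = 19,654.3659 / 5,014.5249 = 3.91949 half-year periods = 1.95974 years.
Modified duration = D_Mac / (1 + y) = 1.95974 / 1.013 = 1.93459 years.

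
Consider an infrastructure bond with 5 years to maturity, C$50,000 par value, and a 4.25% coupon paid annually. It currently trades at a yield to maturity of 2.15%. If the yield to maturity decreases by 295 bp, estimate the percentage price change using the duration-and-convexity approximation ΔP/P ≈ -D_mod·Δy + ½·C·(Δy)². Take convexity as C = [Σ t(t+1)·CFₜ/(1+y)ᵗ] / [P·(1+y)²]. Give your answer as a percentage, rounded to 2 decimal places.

+14.50%

With y = 0.0215:
  t   CF        PV=CF/(1+0.0215)^t    t·PV        t(t+1)·PV
  1     2,125.00     2,080.2741     2,080.2741       4,160.5482
  2     2,125.00     2,036.4896     4,072.9792      12,218.9375
  3     2,125.00     1,993.6266     5,980.8798      23,923.5193
  4     2,125.00     1,951.6658     7,806.6632      39,033.3159
  5    52,125.00    46,865.6034   234,328.0171   1,405,968.1025
  Σ                 54,927.6595   254,268.8134   1,485,304.4234
P = 54,927.6595; D_Mac = 4.62916 yrs; D_mod = 4.53173 yrs; C = 25.91479.
Duration effect: -4.53173 × (-0.0295) = +0.133686
Convexity effect: 0.5 × 25.91479 × (-0.0295)² = +0.0112762
ΔP/P ≈ +0.133686 + 0.0112762 = +0.144962 = +14.4962%.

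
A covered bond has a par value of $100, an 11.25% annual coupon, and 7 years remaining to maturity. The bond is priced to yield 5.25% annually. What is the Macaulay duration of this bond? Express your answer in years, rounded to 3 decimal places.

Periodic yield y = 0.0525. Discount each cash flow and weight by its year:
  t   CF        PV=CF/(1+0.0525)^t    t·PV
  1        11.25        10.6888        10.6888
  2        11.25        10.1557        20.3113
  3        11.25         9.6491        28.9473
  4        11.25         9.1678        36.6711
  5        11.25         8.7105        43.5524
  6        11.25         8.2760        49.6559
  7       111.25        77.7580       544.3063
  Σ                    134.4059       734.1331
Price P = Σ PV = 134.4059.
Macaulay duration = Σ(t·PV) / P = 734.1331 / 134.4059 = 5.46206 years.

5.462 years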